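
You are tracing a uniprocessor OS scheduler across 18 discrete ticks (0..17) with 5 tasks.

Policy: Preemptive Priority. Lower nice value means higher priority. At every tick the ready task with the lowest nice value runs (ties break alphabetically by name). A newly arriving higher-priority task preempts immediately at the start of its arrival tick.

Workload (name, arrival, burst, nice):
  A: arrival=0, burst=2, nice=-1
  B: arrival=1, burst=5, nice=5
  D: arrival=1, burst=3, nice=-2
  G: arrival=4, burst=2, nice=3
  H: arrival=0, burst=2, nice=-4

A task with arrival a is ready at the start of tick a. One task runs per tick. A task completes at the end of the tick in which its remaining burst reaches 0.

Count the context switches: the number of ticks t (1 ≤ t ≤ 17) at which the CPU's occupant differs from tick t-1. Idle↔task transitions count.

t=0: ready={A,H} → run H
t=1: ready={A,B,D,H} → run H
t=2: ready={A,B,D} → run D
t=3: ready={A,B,D} → run D
t=4: ready={A,B,D,G} → run D
t=5: ready={A,B,G} → run A
t=6: ready={A,B,G} → run A
t=7: ready={B,G} → run G
t=8: ready={B,G} → run G
t=9: ready={B} → run B
t=10: ready={B} → run B
t=11: ready={B} → run B
t=12: ready={B} → run B
t=13: ready={B} → run B
t=14: (idle)
t=15: (idle)
t=16: (idle)
t=17: (idle)

context switches = 5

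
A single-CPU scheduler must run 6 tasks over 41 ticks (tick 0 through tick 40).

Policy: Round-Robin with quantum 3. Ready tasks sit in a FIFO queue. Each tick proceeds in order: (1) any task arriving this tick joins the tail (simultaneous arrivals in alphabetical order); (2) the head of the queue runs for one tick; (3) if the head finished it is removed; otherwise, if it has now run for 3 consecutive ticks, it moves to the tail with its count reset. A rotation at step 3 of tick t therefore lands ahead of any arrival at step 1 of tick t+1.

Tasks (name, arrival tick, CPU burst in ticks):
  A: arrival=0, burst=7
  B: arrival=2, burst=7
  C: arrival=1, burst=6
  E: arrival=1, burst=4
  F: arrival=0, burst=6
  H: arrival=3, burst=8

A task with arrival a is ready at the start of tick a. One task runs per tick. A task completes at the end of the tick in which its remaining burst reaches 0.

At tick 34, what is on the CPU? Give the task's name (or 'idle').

running at tick 34 = H

t=0: queue=[A,F] q_used=0 → run A
t=1: queue=[A,F,C,E] q_used=1 → run A
t=2: queue=[A,F,C,E,B] q_used=2 → run A
t=3: queue=[F,C,E,B,A,H] q_used=0 → run F
t=4: queue=[F,C,E,B,A,H] q_used=1 → run F
t=5: queue=[F,C,E,B,A,H] q_used=2 → run F
t=6: queue=[C,E,B,A,H,F] q_used=0 → run C
t=7: queue=[C,E,B,A,H,F] q_used=1 → run C
t=8: queue=[C,E,B,A,H,F] q_used=2 → run C
t=9: queue=[E,B,A,H,F,C] q_used=0 → run E
t=10: queue=[E,B,A,H,F,C] q_used=1 → run E
t=11: queue=[E,B,A,H,F,C] q_used=2 → run E
t=12: queue=[B,A,H,F,C,E] q_used=0 → run B
t=13: queue=[B,A,H,F,C,E] q_used=1 → run B
t=14: queue=[B,A,H,F,C,E] q_used=2 → run B
t=15: queue=[A,H,F,C,E,B] q_used=0 → run A
t=16: queue=[A,H,F,C,E,B] q_used=1 → run A
t=17: queue=[A,H,F,C,E,B] q_used=2 → run A
t=18: queue=[H,F,C,E,B,A] q_used=0 → run H
t=19: queue=[H,F,C,E,B,A] q_used=1 → run H
t=20: queue=[H,F,C,E,B,A] q_used=2 → run H
t=21: queue=[F,C,E,B,A,H] q_used=0 → run F
t=22: queue=[F,C,E,B,A,H] q_used=1 → run F
t=23: queue=[F,C,E,B,A,H] q_used=2 → run F
t=24: queue=[C,E,B,A,H] q_used=0 → run C
t=25: queue=[C,E,B,A,H] q_used=1 → run C
t=26: queue=[C,E,B,A,H] q_used=2 → run C
t=27: queue=[E,B,A,H] q_used=0 → run E
t=28: queue=[B,A,H] q_used=0 → run B
t=29: queue=[B,A,H] q_used=1 → run B
t=30: queue=[B,A,H] q_used=2 → run B
t=31: queue=[A,H,B] q_used=0 → run A
t=32: queue=[H,B] q_used=0 → run H
t=33: queue=[H,B] q_used=1 → run H
t=34: queue=[H,B] q_used=2 → run H
t=35: queue=[B,H] q_used=0 → run B
t=36: queue=[H] q_used=0 → run H
t=37: queue=[H] q_used=1 → run H
t=38: (idle)
t=39: (idle)
t=40: (idle)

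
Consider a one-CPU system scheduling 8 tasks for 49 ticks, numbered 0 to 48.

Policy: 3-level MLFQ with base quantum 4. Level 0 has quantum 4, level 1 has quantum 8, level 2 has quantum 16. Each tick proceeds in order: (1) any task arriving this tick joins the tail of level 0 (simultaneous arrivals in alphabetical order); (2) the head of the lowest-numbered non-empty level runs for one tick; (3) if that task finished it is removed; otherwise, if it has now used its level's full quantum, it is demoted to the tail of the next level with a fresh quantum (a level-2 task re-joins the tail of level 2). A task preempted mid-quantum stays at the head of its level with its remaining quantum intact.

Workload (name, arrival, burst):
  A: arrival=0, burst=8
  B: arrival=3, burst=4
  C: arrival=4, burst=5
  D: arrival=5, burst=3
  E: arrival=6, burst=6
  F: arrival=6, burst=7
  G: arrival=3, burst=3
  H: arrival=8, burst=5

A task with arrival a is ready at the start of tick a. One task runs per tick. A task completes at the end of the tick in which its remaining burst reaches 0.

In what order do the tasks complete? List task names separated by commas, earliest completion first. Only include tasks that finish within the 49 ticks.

t=0: L0/L1/L2 = A/-/- → run A
t=1: L0/L1/L2 = A/-/- → run A
t=2: L0/L1/L2 = A/-/- → run A
t=3: L0/L1/L2 = ABG/-/- → run A
t=4: L0/L1/L2 = BGC/A/- → run B
t=5: L0/L1/L2 = BGCD/A/- → run B
t=6: L0/L1/L2 = BGCDEF/A/- → run B
t=7: L0/L1/L2 = BGCDEF/A/- → run B
t=8: L0/L1/L2 = GCDEFH/A/- → run G
t=9: L0/L1/L2 = GCDEFH/A/- → run G
t=10: L0/L1/L2 = GCDEFH/A/- → run G
t=11: L0/L1/L2 = CDEFH/A/- → run C
t=12: L0/L1/L2 = CDEFH/A/- → run C
t=13: L0/L1/L2 = CDEFH/A/- → run C
t=14: L0/L1/L2 = CDEFH/A/- → run C
t=15: L0/L1/L2 = DEFH/AC/- → run D
t=16: L0/L1/L2 = DEFH/AC/- → run D
t=17: L0/L1/L2 = DEFH/AC/- → run D
t=18: L0/L1/L2 = EFH/AC/- → run E
t=19: L0/L1/L2 = EFH/AC/- → run E
t=20: L0/L1/L2 = EFH/AC/- → run E
t=21: L0/L1/L2 = EFH/AC/- → run E
t=22: L0/L1/L2 = FH/ACE/- → run F
t=23: L0/L1/L2 = FH/ACE/- → run F
t=24: L0/L1/L2 = FH/ACE/- → run F
t=25: L0/L1/L2 = FH/ACE/- → run F
t=26: L0/L1/L2 = H/ACEF/- → run H
t=27: L0/L1/L2 = H/ACEF/- → run H
t=28: L0/L1/L2 = H/ACEF/- → run H
t=29: L0/L1/L2 = H/ACEF/- → run H
t=30: L0/L1/L2 = -/ACEFH/- → run A
t=31: L0/L1/L2 = -/ACEFH/- → run A
t=32: L0/L1/L2 = -/ACEFH/- → run A
t=33: L0/L1/L2 = -/ACEFH/- → run A
t=34: L0/L1/L2 = -/CEFH/- → run C
t=35: L0/L1/L2 = -/EFH/- → run E
t=36: L0/L1/L2 = -/EFH/- → run E
t=37: L0/L1/L2 = -/FH/- → run F
t=38: L0/L1/L2 = -/FH/- → run F
t=39: L0/L1/L2 = -/FH/- → run F
t=40: L0/L1/L2 = -/H/- → run H
t=41: (idle)
t=42: (idle)
t=43: (idle)
t=44: (idle)
t=45: (idle)
t=46: (idle)
t=47: (idle)
t=48: (idle)

completion order = B, G, D, A, C, E, F, H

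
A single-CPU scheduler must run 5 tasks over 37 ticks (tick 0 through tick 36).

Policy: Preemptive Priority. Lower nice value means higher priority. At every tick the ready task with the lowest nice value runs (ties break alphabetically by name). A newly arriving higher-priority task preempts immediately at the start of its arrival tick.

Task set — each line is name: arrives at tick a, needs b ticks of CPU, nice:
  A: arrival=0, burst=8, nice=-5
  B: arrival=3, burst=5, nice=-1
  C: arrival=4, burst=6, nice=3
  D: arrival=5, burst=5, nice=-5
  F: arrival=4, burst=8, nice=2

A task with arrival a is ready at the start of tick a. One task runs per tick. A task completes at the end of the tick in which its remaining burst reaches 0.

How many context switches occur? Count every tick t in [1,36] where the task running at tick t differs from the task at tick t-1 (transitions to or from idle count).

t=0: ready={A} → run A
t=1: ready={A} → run A
t=2: ready={A} → run A
t=3: ready={A,B} → run A
t=4: ready={A,B,C,F} → run A
t=5: ready={A,B,C,D,F} → run A
t=6: ready={A,B,C,D,F} → run A
t=7: ready={A,B,C,D,F} → run A
t=8: ready={B,C,D,F} → run D
t=9: ready={B,C,D,F} → run D
t=10: ready={B,C,D,F} → run D
t=11: ready={B,C,D,F} → run D
t=12: ready={B,C,D,F} → run D
t=13: ready={B,C,F} → run B
t=14: ready={B,C,F} → run B
t=15: ready={B,C,F} → run B
t=16: ready={B,C,F} → run B
t=17: ready={B,C,F} → run B
t=18: ready={C,F} → run F
t=19: ready={C,F} → run F
t=20: ready={C,F} → run F
t=21: ready={C,F} → run F
t=22: ready={C,F} → run F
t=23: ready={C,F} → run F
t=24: ready={C,F} → run F
t=25: ready={C,F} → run F
t=26: ready={C} → run C
t=27: ready={C} → run C
t=28: ready={C} → run C
t=29: ready={C} → run C
t=30: ready={C} → run C
t=31: ready={C} → run C
t=32: (idle)
t=33: (idle)
t=34: (idle)
t=35: (idle)
t=36: (idle)

context switches = 5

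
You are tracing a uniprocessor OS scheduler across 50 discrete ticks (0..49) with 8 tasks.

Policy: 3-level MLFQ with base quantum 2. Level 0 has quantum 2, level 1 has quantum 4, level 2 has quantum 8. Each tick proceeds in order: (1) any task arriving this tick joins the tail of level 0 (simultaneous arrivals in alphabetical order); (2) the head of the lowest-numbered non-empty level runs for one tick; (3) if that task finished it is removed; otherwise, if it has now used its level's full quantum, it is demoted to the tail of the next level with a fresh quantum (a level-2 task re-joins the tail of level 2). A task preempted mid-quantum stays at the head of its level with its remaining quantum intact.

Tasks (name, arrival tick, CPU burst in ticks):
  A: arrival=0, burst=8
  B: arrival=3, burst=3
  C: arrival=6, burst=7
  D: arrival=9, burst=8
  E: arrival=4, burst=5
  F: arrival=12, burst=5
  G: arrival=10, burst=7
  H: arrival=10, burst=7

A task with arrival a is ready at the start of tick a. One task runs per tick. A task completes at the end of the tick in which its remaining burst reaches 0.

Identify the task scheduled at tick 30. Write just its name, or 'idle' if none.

t=0: L0/L1/L2 = A/-/- → run A
t=1: L0/L1/L2 = A/-/- → run A
t=2: L0/L1/L2 = -/A/- → run A
t=3: L0/L1/L2 = B/A/- → run B
t=4: L0/L1/L2 = BE/A/- → run B
t=5: L0/L1/L2 = E/AB/- → run E
t=6: L0/L1/L2 = EC/AB/- → run E
t=7: L0/L1/L2 = C/ABE/- → run C
t=8: L0/L1/L2 = C/ABE/- → run C
t=9: L0/L1/L2 = D/ABEC/- → run D
t=10: L0/L1/L2 = DGH/ABEC/- → run D
t=11: L0/L1/L2 = GH/ABECD/- → run G
t=12: L0/L1/L2 = GHF/ABECD/- → run G
t=13: L0/L1/L2 = HF/ABECDG/- → run H
t=14: L0/L1/L2 = HF/ABECDG/- → run H
t=15: L0/L1/L2 = F/ABECDGH/- → run F
t=16: L0/L1/L2 = F/ABECDGH/- → run F
t=17: L0/L1/L2 = -/ABECDGHF/- → run A
t=18: L0/L1/L2 = -/ABECDGHF/- → run A
t=19: L0/L1/L2 = -/ABECDGHF/- → run A
t=20: L0/L1/L2 = -/BECDGHF/A → run B
t=21: L0/L1/L2 = -/ECDGHF/A → run E
t=22: L0/L1/L2 = -/ECDGHF/A → run E
t=23: L0/L1/L2 = -/ECDGHF/A → run E
t=24: L0/L1/L2 = -/CDGHF/A → run C
t=25: L0/L1/L2 = -/CDGHF/A → run C
t=26: L0/L1/L2 = -/CDGHF/A → run C
t=27: L0/L1/L2 = -/CDGHF/A → run C
t=28: L0/L1/L2 = -/DGHF/AC → run D
t=29: L0/L1/L2 = -/DGHF/AC → run D
t=30: L0/L1/L2 = -/DGHF/AC → run D
t=31: L0/L1/L2 = -/DGHF/AC → run D
t=32: L0/L1/L2 = -/GHF/ACD → run G
t=33: L0/L1/L2 = -/GHF/ACD → run G
t=34: L0/L1/L2 = -/GHF/ACD → run G
t=35: L0/L1/L2 = -/GHF/ACD → run G
t=36: L0/L1/L2 = -/HF/ACDG → run H
t=37: L0/L1/L2 = -/HF/ACDG → run H
t=38: L0/L1/L2 = -/HF/ACDG → run H
t=39: L0/L1/L2 = -/HF/ACDG → run H
t=40: L0/L1/L2 = -/F/ACDGH → run F
t=41: L0/L1/L2 = -/F/ACDGH → run F
t=42: L0/L1/L2 = -/F/ACDGH → run F
t=43: L0/L1/L2 = -/-/ACDGH → run A
t=44: L0/L1/L2 = -/-/ACDGH → run A
t=45: L0/L1/L2 = -/-/CDGH → run C
t=46: L0/L1/L2 = -/-/DGH → run D
t=47: L0/L1/L2 = -/-/DGH → run D
t=48: L0/L1/L2 = -/-/GH → run G
t=49: L0/L1/L2 = -/-/H → run H

running at tick 30 = D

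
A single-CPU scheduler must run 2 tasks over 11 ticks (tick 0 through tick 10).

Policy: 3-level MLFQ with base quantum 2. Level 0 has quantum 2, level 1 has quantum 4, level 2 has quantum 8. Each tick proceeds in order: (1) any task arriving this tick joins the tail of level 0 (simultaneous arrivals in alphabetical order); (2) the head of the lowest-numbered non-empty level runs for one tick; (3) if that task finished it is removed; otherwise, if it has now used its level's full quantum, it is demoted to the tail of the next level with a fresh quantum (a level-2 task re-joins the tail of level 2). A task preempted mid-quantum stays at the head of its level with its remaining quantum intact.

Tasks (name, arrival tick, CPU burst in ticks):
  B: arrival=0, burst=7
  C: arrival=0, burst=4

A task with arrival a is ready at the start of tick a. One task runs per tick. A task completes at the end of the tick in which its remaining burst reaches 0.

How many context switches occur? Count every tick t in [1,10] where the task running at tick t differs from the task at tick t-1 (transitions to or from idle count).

t=0: L0/L1/L2 = BC/-/- → run B
t=1: L0/L1/L2 = BC/-/- → run B
t=2: L0/L1/L2 = C/B/- → run C
t=3: L0/L1/L2 = C/B/- → run C
t=4: L0/L1/L2 = -/BC/- → run B
t=5: L0/L1/L2 = -/BC/- → run B
t=6: L0/L1/L2 = -/BC/- → run B
t=7: L0/L1/L2 = -/BC/- → run B
t=8: L0/L1/L2 = -/C/B → run C
t=9: L0/L1/L2 = -/C/B → run C
t=10: L0/L1/L2 = -/-/B → run B

context switches = 4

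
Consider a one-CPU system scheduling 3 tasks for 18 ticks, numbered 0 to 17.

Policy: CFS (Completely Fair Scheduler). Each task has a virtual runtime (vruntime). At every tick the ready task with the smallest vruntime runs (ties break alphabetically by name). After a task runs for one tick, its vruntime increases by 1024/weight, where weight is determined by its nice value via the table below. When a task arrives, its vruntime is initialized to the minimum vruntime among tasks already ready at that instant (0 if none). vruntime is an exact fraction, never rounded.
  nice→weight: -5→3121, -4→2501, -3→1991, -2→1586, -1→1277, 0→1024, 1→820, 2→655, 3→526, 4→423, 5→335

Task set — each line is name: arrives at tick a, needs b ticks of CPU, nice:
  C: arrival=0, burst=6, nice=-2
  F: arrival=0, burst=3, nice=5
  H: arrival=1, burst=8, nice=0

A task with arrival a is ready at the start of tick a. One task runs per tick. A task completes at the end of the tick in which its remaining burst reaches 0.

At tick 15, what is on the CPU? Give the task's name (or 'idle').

running at tick 15 = F

t=0: vr[C=0 F=0] → run C
t=1: vr[C=512/793 F=0 H=0] → run F
t=2: vr[C=512/793 F=1024/335 H=0] → run H
t=3: vr[C=512/793 F=1024/335 H=1] → run C
t=4: vr[C=1024/793 F=1024/335 H=1] → run H
t=5: vr[C=1024/793 F=1024/335 H=2] → run C
t=6: vr[C=1536/793 F=1024/335 H=2] → run C
t=7: vr[C=2048/793 F=1024/335 H=2] → run H
t=8: vr[C=2048/793 F=1024/335 H=3] → run C
t=9: vr[C=2560/793 F=1024/335 H=3] → run H
t=10: vr[C=2560/793 F=1024/335 H=4] → run F
t=11: vr[C=2560/793 F=2048/335 H=4] → run C
t=12: vr[F=2048/335 H=4] → run H
t=13: vr[F=2048/335 H=5] → run H
t=14: vr[F=2048/335 H=6] → run H
t=15: vr[F=2048/335 H=7] → run F
t=16: vr[H=7] → run H
t=17: (idle)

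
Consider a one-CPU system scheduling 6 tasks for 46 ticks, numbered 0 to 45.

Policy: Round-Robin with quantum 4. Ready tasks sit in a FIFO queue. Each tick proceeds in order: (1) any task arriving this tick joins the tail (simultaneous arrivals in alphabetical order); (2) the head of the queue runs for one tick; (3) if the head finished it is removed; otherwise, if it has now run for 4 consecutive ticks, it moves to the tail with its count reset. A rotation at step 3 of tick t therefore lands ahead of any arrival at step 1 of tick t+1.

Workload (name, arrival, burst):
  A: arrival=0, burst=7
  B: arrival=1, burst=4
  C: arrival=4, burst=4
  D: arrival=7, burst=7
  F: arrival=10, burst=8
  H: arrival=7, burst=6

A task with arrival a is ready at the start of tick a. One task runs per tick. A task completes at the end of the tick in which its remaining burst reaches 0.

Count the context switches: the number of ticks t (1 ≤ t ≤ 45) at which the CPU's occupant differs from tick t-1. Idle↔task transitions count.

t=0: queue=[A] q_used=0 → run A
t=1: queue=[A,B] q_used=1 → run A
t=2: queue=[A,B] q_used=2 → run A
t=3: queue=[A,B] q_used=3 → run A
t=4: queue=[B,A,C] q_used=0 → run B
t=5: queue=[B,A,C] q_used=1 → run B
t=6: queue=[B,A,C] q_used=2 → run B
t=7: queue=[B,A,C,D,H] q_used=3 → run B
t=8: queue=[A,C,D,H] q_used=0 → run A
t=9: queue=[A,C,D,H] q_used=1 → run A
t=10: queue=[A,C,D,H,F] q_used=2 → run A
t=11: queue=[C,D,H,F] q_used=0 → run C
t=12: queue=[C,D,H,F] q_used=1 → run C
t=13: queue=[C,D,H,F] q_used=2 → run C
t=14: queue=[C,D,H,F] q_used=3 → run C
t=15: queue=[D,H,F] q_used=0 → run D
t=16: queue=[D,H,F] q_used=1 → run D
t=17: queue=[D,H,F] q_used=2 → run D
t=18: queue=[D,H,F] q_used=3 → run D
t=19: queue=[H,F,D] q_used=0 → run H
t=20: queue=[H,F,D] q_used=1 → run H
t=21: queue=[H,F,D] q_used=2 → run H
t=22: queue=[H,F,D] q_used=3 → run H
t=23: queue=[F,D,H] q_used=0 → run F
t=24: queue=[F,D,H] q_used=1 → run F
t=25: queue=[F,D,H] q_used=2 → run F
t=26: queue=[F,D,H] q_used=3 → run F
t=27: queue=[D,H,F] q_used=0 → run D
t=28: queue=[D,H,F] q_used=1 → run D
t=29: queue=[D,H,F] q_used=2 → run D
t=30: queue=[H,F] q_used=0 → run H
t=31: queue=[H,F] q_used=1 → run H
t=32: queue=[F] q_used=0 → run F
t=33: queue=[F] q_used=1 → run F
t=34: queue=[F] q_used=2 → run F
t=35: queue=[F] q_used=3 → run F
t=36: (idle)
t=37: (idle)
t=38: (idle)
t=39: (idle)
t=40: (idle)
t=41: (idle)
t=42: (idle)
t=43: (idle)
t=44: (idle)
t=45: (idle)

context switches = 10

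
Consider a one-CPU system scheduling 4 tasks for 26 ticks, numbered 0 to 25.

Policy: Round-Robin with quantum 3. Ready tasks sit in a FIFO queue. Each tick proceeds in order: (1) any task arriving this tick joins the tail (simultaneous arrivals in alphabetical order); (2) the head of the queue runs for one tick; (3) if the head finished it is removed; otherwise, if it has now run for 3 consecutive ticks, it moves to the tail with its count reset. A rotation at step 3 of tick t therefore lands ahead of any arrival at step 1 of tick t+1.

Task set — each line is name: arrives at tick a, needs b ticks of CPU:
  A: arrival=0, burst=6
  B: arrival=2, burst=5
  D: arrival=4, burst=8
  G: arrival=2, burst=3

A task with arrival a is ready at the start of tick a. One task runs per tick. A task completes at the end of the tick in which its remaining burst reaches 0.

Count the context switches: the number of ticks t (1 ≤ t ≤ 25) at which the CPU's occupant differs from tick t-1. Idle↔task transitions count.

t=0: queue=[A] q_used=0 → run A
t=1: queue=[A] q_used=1 → run A
t=2: queue=[A,B,G] q_used=2 → run A
t=3: queue=[B,G,A] q_used=0 → run B
t=4: queue=[B,G,A,D] q_used=1 → run B
t=5: queue=[B,G,A,D] q_used=2 → run B
t=6: queue=[G,A,D,B] q_used=0 → run G
t=7: queue=[G,A,D,B] q_used=1 → run G
t=8: queue=[G,A,D,B] q_used=2 → run G
t=9: queue=[A,D,B] q_used=0 → run A
t=10: queue=[A,D,B] q_used=1 → run A
t=11: queue=[A,D,B] q_used=2 → run A
t=12: queue=[D,B] q_used=0 → run D
t=13: queue=[D,B] q_used=1 → run D
t=14: queue=[D,B] q_used=2 → run D
t=15: queue=[B,D] q_used=0 → run B
t=16: queue=[B,D] q_used=1 → run B
t=17: queue=[D] q_used=0 → run D
t=18: queue=[D] q_used=1 → run D
t=19: queue=[D] q_used=2 → run D
t=20: queue=[D] q_used=0 → run D
t=21: queue=[D] q_used=1 → run D
t=22: (idle)
t=23: (idle)
t=24: (idle)
t=25: (idle)

context switches = 7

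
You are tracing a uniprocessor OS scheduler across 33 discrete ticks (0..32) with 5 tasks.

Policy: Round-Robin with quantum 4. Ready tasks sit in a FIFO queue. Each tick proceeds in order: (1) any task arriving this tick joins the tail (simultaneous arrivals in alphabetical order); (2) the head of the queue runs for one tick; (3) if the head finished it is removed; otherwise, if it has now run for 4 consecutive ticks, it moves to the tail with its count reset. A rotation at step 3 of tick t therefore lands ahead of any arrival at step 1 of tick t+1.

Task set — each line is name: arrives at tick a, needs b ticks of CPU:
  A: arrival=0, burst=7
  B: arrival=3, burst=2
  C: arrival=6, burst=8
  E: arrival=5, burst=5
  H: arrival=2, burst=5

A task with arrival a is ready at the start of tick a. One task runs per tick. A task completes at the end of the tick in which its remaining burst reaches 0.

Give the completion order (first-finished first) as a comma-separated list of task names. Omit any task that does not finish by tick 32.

completion order = B, A, H, E, C

t=0: queue=[A] q_used=0 → run A
t=1: queue=[A] q_used=1 → run A
t=2: queue=[A,H] q_used=2 → run A
t=3: queue=[A,H,B] q_used=3 → run A
t=4: queue=[H,B,A] q_used=0 → run H
t=5: queue=[H,B,A,E] q_used=1 → run H
t=6: queue=[H,B,A,E,C] q_used=2 → run H
t=7: queue=[H,B,A,E,C] q_used=3 → run H
t=8: queue=[B,A,E,C,H] q_used=0 → run B
t=9: queue=[B,A,E,C,H] q_used=1 → run B
t=10: queue=[A,E,C,H] q_used=0 → run A
t=11: queue=[A,E,C,H] q_used=1 → run A
t=12: queue=[A,E,C,H] q_used=2 → run A
t=13: queue=[E,C,H] q_used=0 → run E
t=14: queue=[E,C,H] q_used=1 → run E
t=15: queue=[E,C,H] q_used=2 → run E
t=16: queue=[E,C,H] q_used=3 → run E
t=17: queue=[C,H,E] q_used=0 → run C
t=18: queue=[C,H,E] q_used=1 → run C
t=19: queue=[C,H,E] q_used=2 → run C
t=20: queue=[C,H,E] q_used=3 → run C
t=21: queue=[H,E,C] q_used=0 → run H
t=22: queue=[E,C] q_used=0 → run E
t=23: queue=[C] q_used=0 → run C
t=24: queue=[C] q_used=1 → run C
t=25: queue=[C] q_used=2 → run C
t=26: queue=[C] q_used=3 → run C
t=27: (idle)
t=28: (idle)
t=29: (idle)
t=30: (idle)
t=31: (idle)
t=32: (idle)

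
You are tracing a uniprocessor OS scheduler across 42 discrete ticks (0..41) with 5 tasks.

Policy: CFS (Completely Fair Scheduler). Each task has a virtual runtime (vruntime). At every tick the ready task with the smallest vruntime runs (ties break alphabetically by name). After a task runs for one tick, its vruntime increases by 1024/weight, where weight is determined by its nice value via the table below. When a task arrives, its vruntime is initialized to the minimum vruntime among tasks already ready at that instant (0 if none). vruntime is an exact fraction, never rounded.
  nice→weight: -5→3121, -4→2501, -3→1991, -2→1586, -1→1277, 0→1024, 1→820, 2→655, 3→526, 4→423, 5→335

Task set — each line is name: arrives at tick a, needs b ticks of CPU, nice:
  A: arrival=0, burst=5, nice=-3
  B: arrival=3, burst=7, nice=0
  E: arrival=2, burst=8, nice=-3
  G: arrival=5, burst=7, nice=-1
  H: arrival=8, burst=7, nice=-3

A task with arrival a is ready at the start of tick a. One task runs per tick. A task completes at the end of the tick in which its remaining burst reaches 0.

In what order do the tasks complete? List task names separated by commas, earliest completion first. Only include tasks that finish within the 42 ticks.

t=0: vr[A=0] → run A
t=1: vr[A=1024/1991] → run A
t=2: vr[A=2048/1991 E=2048/1991] → run A
t=3: vr[A=3072/1991 B=2048/1991 E=2048/1991] → run B
t=4: vr[A=3072/1991 B=4039/1991 E=2048/1991] → run E
t=5: vr[A=3072/1991 B=4039/1991 E=3072/1991 G=3072/1991] → run A
t=6: vr[A=4096/1991 B=4039/1991 E=3072/1991 G=3072/1991] → run E
t=7: vr[A=4096/1991 B=4039/1991 E=4096/1991 G=3072/1991] → run G
t=8: vr[A=4096/1991 B=4039/1991 E=4096/1991 G=5961728/2542507 H=4039/1991] → run B
t=9: vr[A=4096/1991 B=6030/1991 E=4096/1991 G=5961728/2542507 H=4039/1991] → run H
t=10: vr[A=4096/1991 B=6030/1991 E=4096/1991 G=5961728/2542507 H=5063/1991] → run A
t=11: vr[B=6030/1991 E=4096/1991 G=5961728/2542507 H=5063/1991] → run E
t=12: vr[B=6030/1991 E=5120/1991 G=5961728/2542507 H=5063/1991] → run G
t=13: vr[B=6030/1991 E=5120/1991 G=8000512/2542507 H=5063/1991] → run H
t=14: vr[B=6030/1991 E=5120/1991 G=8000512/2542507 H=6087/1991] → run E
t=15: vr[B=6030/1991 E=6144/1991 G=8000512/2542507 H=6087/1991] → run B
t=16: vr[B=8021/1991 E=6144/1991 G=8000512/2542507 H=6087/1991] → run H
t=17: vr[B=8021/1991 E=6144/1991 G=8000512/2542507 H=7111/1991] → run E
t=18: vr[B=8021/1991 E=7168/1991 G=8000512/2542507 H=7111/1991] → run G
t=19: vr[B=8021/1991 E=7168/1991 G=10039296/2542507 H=7111/1991] → run H
t=20: vr[B=8021/1991 E=7168/1991 G=10039296/2542507 H=8135/1991] → run E
t=21: vr[B=8021/1991 E=8192/1991 G=10039296/2542507 H=8135/1991] → run G
t=22: vr[B=8021/1991 E=8192/1991 G=12078080/2542507 H=8135/1991] → run B
t=23: vr[B=10012/1991 E=8192/1991 G=12078080/2542507 H=8135/1991] → run H
t=24: vr[B=10012/1991 E=8192/1991 G=12078080/2542507 H=9159/1991] → run E
t=25: vr[B=10012/1991 E=9216/1991 G=12078080/2542507 H=9159/1991] → run H
t=26: vr[B=10012/1991 E=9216/1991 G=12078080/2542507 H=10183/1991] → run E
t=27: vr[B=10012/1991 G=12078080/2542507 H=10183/1991] → run G
t=28: vr[B=10012/1991 G=14116864/2542507 H=10183/1991] → run B
t=29: vr[B=12003/1991 G=14116864/2542507 H=10183/1991] → run H
t=30: vr[B=12003/1991 G=14116864/2542507] → run G
t=31: vr[B=12003/1991 G=16155648/2542507] → run B
t=32: vr[B=13994/1991 G=16155648/2542507] → run G
t=33: vr[B=13994/1991] → run B
t=34: (idle)
t=35: (idle)
t=36: (idle)
t=37: (idle)
t=38: (idle)
t=39: (idle)
t=40: (idle)
t=41: (idle)

completion order = A, E, H, G, B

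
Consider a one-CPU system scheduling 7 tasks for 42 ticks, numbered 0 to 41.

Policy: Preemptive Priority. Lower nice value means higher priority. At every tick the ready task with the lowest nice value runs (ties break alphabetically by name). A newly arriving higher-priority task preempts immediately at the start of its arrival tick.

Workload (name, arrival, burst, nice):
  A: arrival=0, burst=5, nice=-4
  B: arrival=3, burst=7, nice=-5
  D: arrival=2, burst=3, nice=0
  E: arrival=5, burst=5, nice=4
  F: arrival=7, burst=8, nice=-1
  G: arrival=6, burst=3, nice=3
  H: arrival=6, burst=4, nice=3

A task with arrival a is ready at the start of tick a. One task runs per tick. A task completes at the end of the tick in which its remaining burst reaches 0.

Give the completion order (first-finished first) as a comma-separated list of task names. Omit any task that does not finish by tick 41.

t=0: ready={A} → run A
t=1: ready={A} → run A
t=2: ready={A,D} → run A
t=3: ready={A,B,D} → run B
t=4: ready={A,B,D} → run B
t=5: ready={A,B,D,E} → run B
t=6: ready={A,B,D,E,G,H} → run B
t=7: ready={A,B,D,E,F,G,H} → run B
t=8: ready={A,B,D,E,F,G,H} → run B
t=9: ready={A,B,D,E,F,G,H} → run B
t=10: ready={A,D,E,F,G,H} → run A
t=11: ready={A,D,E,F,G,H} → run A
t=12: ready={D,E,F,G,H} → run F
t=13: ready={D,E,F,G,H} → run F
t=14: ready={D,E,F,G,H} → run F
t=15: ready={D,E,F,G,H} → run F
t=16: ready={D,E,F,G,H} → run F
t=17: ready={D,E,F,G,H} → run F
t=18: ready={D,E,F,G,H} → run F
t=19: ready={D,E,F,G,H} → run F
t=20: ready={D,E,G,H} → run D
t=21: ready={D,E,G,H} → run D
t=22: ready={D,E,G,H} → run D
t=23: ready={E,G,H} → run G
t=24: ready={E,G,H} → run G
t=25: ready={E,G,H} → run G
t=26: ready={E,H} → run H
t=27: ready={E,H} → run H
t=28: ready={E,H} → run H
t=29: ready={E,H} → run H
t=30: ready={E} → run E
t=31: ready={E} → run E
t=32: ready={E} → run E
t=33: ready={E} → run E
t=34: ready={E} → run E
t=35: (idle)
t=36: (idle)
t=37: (idle)
t=38: (idle)
t=39: (idle)
t=40: (idle)
t=41: (idle)

completion order = B, A, F, D, G, H, E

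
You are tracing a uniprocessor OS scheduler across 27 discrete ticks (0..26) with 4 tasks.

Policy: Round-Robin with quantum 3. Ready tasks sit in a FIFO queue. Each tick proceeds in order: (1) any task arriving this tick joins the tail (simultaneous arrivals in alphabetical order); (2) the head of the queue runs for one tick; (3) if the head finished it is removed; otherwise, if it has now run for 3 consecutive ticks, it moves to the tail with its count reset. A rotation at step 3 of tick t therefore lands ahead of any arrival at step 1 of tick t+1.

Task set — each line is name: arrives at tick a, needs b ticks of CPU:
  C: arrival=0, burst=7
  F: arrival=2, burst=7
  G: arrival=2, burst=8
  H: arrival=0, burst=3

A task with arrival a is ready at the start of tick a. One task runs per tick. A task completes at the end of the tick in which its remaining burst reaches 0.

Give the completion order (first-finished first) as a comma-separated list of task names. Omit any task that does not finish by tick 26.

completion order = H, C, F, G

t=0: queue=[C,H] q_used=0 → run C
t=1: queue=[C,H] q_used=1 → run C
t=2: queue=[C,H,F,G] q_used=2 → run C
t=3: queue=[H,F,G,C] q_used=0 → run H
t=4: queue=[H,F,G,C] q_used=1 → run H
t=5: queue=[H,F,G,C] q_used=2 → run H
t=6: queue=[F,G,C] q_used=0 → run F
t=7: queue=[F,G,C] q_used=1 → run F
t=8: queue=[F,G,C] q_used=2 → run F
t=9: queue=[G,C,F] q_used=0 → run G
t=10: queue=[G,C,F] q_used=1 → run G
t=11: queue=[G,C,F] q_used=2 → run G
t=12: queue=[C,F,G] q_used=0 → run C
t=13: queue=[C,F,G] q_used=1 → run C
t=14: queue=[C,F,G] q_used=2 → run C
t=15: queue=[F,G,C] q_used=0 → run F
t=16: queue=[F,G,C] q_used=1 → run F
t=17: queue=[F,G,C] q_used=2 → run F
t=18: queue=[G,C,F] q_used=0 → run G
t=19: queue=[G,C,F] q_used=1 → run G
t=20: queue=[G,C,F] q_used=2 → run G
t=21: queue=[C,F,G] q_used=0 → run C
t=22: queue=[F,G] q_used=0 → run F
t=23: queue=[G] q_used=0 → run G
t=24: queue=[G] q_used=1 → run G
t=25: (idle)
t=26: (idle)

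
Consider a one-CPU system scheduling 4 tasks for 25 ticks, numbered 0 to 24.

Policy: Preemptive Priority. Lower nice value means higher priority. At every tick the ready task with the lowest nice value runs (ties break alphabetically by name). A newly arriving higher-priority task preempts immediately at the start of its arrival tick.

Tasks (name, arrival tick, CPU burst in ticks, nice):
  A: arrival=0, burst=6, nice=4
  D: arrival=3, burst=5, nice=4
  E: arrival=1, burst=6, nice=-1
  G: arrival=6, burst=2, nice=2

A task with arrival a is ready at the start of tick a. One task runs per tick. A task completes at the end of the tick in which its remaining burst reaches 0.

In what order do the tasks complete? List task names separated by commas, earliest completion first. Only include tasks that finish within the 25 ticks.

t=0: ready={A} → run A
t=1: ready={A,E} → run E
t=2: ready={A,E} → run E
t=3: ready={A,D,E} → run E
t=4: ready={A,D,E} → run E
t=5: ready={A,D,E} → run E
t=6: ready={A,D,E,G} → run E
t=7: ready={A,D,G} → run G
t=8: ready={A,D,G} → run G
t=9: ready={A,D} → run A
t=10: ready={A,D} → run A
t=11: ready={A,D} → run A
t=12: ready={A,D} → run A
t=13: ready={A,D} → run A
t=14: ready={D} → run D
t=15: ready={D} → run D
t=16: ready={D} → run D
t=17: ready={D} → run D
t=18: ready={D} → run D
t=19: (idle)
t=20: (idle)
t=21: (idle)
t=22: (idle)
t=23: (idle)
t=24: (idle)

completion order = E, G, A, D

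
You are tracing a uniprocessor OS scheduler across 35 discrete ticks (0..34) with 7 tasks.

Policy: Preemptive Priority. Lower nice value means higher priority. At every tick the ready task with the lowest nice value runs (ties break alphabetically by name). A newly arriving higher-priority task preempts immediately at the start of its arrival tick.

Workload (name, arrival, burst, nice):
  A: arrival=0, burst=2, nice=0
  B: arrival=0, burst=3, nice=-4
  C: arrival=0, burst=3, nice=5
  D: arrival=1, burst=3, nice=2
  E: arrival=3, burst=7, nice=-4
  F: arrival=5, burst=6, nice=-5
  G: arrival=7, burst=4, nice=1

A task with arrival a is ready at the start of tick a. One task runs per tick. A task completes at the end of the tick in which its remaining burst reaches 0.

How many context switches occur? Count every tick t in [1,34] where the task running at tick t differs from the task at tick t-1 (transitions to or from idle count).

t=0: ready={A,B,C} → run B
t=1: ready={A,B,C,D} → run B
t=2: ready={A,B,C,D} → run B
t=3: ready={A,C,D,E} → run E
t=4: ready={A,C,D,E} → run E
t=5: ready={A,C,D,E,F} → run F
t=6: ready={A,C,D,E,F} → run F
t=7: ready={A,C,D,E,F,G} → run F
t=8: ready={A,C,D,E,F,G} → run F
t=9: ready={A,C,D,E,F,G} → run F
t=10: ready={A,C,D,E,F,G} → run F
t=11: ready={A,C,D,E,G} → run E
t=12: ready={A,C,D,E,G} → run E
t=13: ready={A,C,D,E,G} → run E
t=14: ready={A,C,D,E,G} → run E
t=15: ready={A,C,D,E,G} → run E
t=16: ready={A,C,D,G} → run A
t=17: ready={A,C,D,G} → run A
t=18: ready={C,D,G} → run G
t=19: ready={C,D,G} → run G
t=20: ready={C,D,G} → run G
t=21: ready={C,D,G} → run G
t=22: ready={C,D} → run D
t=23: ready={C,D} → run D
t=24: ready={C,D} → run D
t=25: ready={C} → run C
t=26: ready={C} → run C
t=27: ready={C} → run C
t=28: (idle)
t=29: (idle)
t=30: (idle)
t=31: (idle)
t=32: (idle)
t=33: (idle)
t=34: (idle)

context switches = 8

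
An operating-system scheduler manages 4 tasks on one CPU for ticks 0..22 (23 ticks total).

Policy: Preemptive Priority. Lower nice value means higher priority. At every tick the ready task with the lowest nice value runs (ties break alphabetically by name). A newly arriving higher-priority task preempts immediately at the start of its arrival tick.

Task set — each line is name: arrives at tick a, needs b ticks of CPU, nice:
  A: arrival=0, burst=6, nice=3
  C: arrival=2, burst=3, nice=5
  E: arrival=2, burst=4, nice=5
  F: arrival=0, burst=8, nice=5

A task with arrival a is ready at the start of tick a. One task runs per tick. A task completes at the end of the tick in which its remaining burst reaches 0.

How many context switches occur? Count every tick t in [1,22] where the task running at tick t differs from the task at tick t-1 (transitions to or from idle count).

context switches = 4

t=0: ready={A,F} → run A
t=1: ready={A,F} → run A
t=2: ready={A,C,E,F} → run A
t=3: ready={A,C,E,F} → run A
t=4: ready={A,C,E,F} → run A
t=5: ready={A,C,E,F} → run A
t=6: ready={C,E,F} → run C
t=7: ready={C,E,F} → run C
t=8: ready={C,E,F} → run C
t=9: ready={E,F} → run E
t=10: ready={E,F} → run E
t=11: ready={E,F} → run E
t=12: ready={E,F} → run E
t=13: ready={F} → run F
t=14: ready={F} → run F
t=15: ready={F} → run F
t=16: ready={F} → run F
t=17: ready={F} → run F
t=18: ready={F} → run F
t=19: ready={F} → run F
t=20: ready={F} → run F
t=21: (idle)
t=22: (idle)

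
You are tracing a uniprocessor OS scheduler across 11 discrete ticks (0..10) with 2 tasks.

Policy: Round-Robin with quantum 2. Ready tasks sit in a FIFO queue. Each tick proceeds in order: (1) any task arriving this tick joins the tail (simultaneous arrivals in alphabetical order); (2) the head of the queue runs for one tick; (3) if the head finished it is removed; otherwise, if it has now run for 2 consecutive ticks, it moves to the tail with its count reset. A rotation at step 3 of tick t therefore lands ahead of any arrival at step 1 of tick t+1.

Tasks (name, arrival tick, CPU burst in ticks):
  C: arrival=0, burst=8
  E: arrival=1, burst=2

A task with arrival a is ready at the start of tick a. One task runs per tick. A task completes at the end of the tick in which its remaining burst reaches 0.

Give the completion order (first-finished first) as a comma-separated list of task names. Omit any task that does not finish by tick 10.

completion order = E, C

t=0: queue=[C] q_used=0 → run C
t=1: queue=[C,E] q_used=1 → run C
t=2: queue=[E,C] q_used=0 → run E
t=3: queue=[E,C] q_used=1 → run E
t=4: queue=[C] q_used=0 → run C
t=5: queue=[C] q_used=1 → run C
t=6: queue=[C] q_used=0 → run C
t=7: queue=[C] q_used=1 → run C
t=8: queue=[C] q_used=0 → run C
t=9: queue=[C] q_used=1 → run C
t=10: (idle)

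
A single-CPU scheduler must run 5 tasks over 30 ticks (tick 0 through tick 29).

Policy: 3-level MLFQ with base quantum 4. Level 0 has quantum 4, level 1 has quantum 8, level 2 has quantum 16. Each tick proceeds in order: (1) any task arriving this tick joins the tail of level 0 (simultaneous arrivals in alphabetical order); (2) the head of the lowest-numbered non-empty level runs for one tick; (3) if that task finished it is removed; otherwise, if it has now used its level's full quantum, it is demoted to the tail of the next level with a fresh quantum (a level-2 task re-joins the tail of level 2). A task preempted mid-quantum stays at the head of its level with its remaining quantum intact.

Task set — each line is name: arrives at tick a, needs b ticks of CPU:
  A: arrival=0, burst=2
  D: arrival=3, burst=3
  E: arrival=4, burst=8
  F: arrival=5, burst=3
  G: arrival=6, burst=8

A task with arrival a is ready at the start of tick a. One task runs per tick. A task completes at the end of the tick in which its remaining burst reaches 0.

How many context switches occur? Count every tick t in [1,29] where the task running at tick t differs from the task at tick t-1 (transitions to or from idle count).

t=0: L0/L1/L2 = A/-/- → run A
t=1: L0/L1/L2 = A/-/- → run A
t=2: (idle)
t=3: L0/L1/L2 = D/-/- → run D
t=4: L0/L1/L2 = DE/-/- → run D
t=5: L0/L1/L2 = DEF/-/- → run D
t=6: L0/L1/L2 = EFG/-/- → run E
t=7: L0/L1/L2 = EFG/-/- → run E
t=8: L0/L1/L2 = EFG/-/- → run E
t=9: L0/L1/L2 = EFG/-/- → run E
t=10: L0/L1/L2 = FG/E/- → run F
t=11: L0/L1/L2 = FG/E/- → run F
t=12: L0/L1/L2 = FG/E/- → run F
t=13: L0/L1/L2 = G/E/- → run G
t=14: L0/L1/L2 = G/E/- → run G
t=15: L0/L1/L2 = G/E/- → run G
t=16: L0/L1/L2 = G/E/- → run G
t=17: L0/L1/L2 = -/EG/- → run E
t=18: L0/L1/L2 = -/EG/- → run E
t=19: L0/L1/L2 = -/EG/- → run E
t=20: L0/L1/L2 = -/EG/- → run E
t=21: L0/L1/L2 = -/G/- → run G
t=22: L0/L1/L2 = -/G/- → run G
t=23: L0/L1/L2 = -/G/- → run G
t=24: L0/L1/L2 = -/G/- → run G
t=25: (idle)
t=26: (idle)
t=27: (idle)
t=28: (idle)
t=29: (idle)

context switches = 8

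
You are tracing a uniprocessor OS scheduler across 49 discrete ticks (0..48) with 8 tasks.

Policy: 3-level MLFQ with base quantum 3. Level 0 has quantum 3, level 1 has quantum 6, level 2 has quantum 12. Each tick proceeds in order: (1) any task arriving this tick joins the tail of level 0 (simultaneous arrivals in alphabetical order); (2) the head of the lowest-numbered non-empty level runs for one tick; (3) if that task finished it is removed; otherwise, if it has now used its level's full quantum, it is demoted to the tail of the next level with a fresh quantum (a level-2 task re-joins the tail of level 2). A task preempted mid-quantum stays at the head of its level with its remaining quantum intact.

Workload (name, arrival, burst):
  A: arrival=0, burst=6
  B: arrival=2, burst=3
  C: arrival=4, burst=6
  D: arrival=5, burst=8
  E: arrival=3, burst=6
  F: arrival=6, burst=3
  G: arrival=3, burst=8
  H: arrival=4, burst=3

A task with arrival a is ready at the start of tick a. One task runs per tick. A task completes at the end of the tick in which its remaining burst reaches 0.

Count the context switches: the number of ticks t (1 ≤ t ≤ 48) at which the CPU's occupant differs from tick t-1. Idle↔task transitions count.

t=0: L0/L1/L2 = A/-/- → run A
t=1: L0/L1/L2 = A/-/- → run A
t=2: L0/L1/L2 = AB/-/- → run A
t=3: L0/L1/L2 = BEG/A/- → run B
t=4: L0/L1/L2 = BEGCH/A/- → run B
t=5: L0/L1/L2 = BEGCHD/A/- → run B
t=6: L0/L1/L2 = EGCHDF/A/- → run E
t=7: L0/L1/L2 = EGCHDF/A/- → run E
t=8: L0/L1/L2 = EGCHDF/A/- → run E
t=9: L0/L1/L2 = GCHDF/AE/- → run G
t=10: L0/L1/L2 = GCHDF/AE/- → run G
t=11: L0/L1/L2 = GCHDF/AE/- → run G
t=12: L0/L1/L2 = CHDF/AEG/- → run C
t=13: L0/L1/L2 = CHDF/AEG/- → run C
t=14: L0/L1/L2 = CHDF/AEG/- → run C
t=15: L0/L1/L2 = HDF/AEGC/- → run H
t=16: L0/L1/L2 = HDF/AEGC/- → run H
t=17: L0/L1/L2 = HDF/AEGC/- → run H
t=18: L0/L1/L2 = DF/AEGC/- → run D
t=19: L0/L1/L2 = DF/AEGC/- → run D
t=20: L0/L1/L2 = DF/AEGC/- → run D
t=21: L0/L1/L2 = F/AEGCD/- → run F
t=22: L0/L1/L2 = F/AEGCD/- → run F
t=23: L0/L1/L2 = F/AEGCD/- → run F
t=24: L0/L1/L2 = -/AEGCD/- → run A
t=25: L0/L1/L2 = -/AEGCD/- → run A
t=26: L0/L1/L2 = -/AEGCD/- → run A
t=27: L0/L1/L2 = -/EGCD/- → run E
t=28: L0/L1/L2 = -/EGCD/- → run E
t=29: L0/L1/L2 = -/EGCD/- → run E
t=30: L0/L1/L2 = -/GCD/- → run G
t=31: L0/L1/L2 = -/GCD/- → run G
t=32: L0/L1/L2 = -/GCD/- → run G
t=33: L0/L1/L2 = -/GCD/- → run G
t=34: L0/L1/L2 = -/GCD/- → run G
t=35: L0/L1/L2 = -/CD/- → run C
t=36: L0/L1/L2 = -/CD/- → run C
t=37: L0/L1/L2 = -/CD/- → run C
t=38: L0/L1/L2 = -/D/- → run D
t=39: L0/L1/L2 = -/D/- → run D
t=40: L0/L1/L2 = -/D/- → run D
t=41: L0/L1/L2 = -/D/- → run D
t=42: L0/L1/L2 = -/D/- → run D
t=43: (idle)
t=44: (idle)
t=45: (idle)
t=46: (idle)
t=47: (idle)
t=48: (idle)

context switches = 13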